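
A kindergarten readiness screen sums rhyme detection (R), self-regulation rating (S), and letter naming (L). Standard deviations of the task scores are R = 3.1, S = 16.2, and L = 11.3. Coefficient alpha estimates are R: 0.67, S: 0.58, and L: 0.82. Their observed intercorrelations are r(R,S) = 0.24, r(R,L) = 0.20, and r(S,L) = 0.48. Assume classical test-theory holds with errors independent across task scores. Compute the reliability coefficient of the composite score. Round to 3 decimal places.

Var(R+S+L) = 3.1² + 16.2² + 11.3² + 2·[3.1·16.2·0.24 + 3.1·11.3·0.20 + 16.2·11.3·0.48] = 399.74 + 213.855 = 613.595.
With uncorrelated errors the cross-covariances are all true-score covariance, so they carry over unchanged; only the diagonal terms shrink to ρᵢσᵢ².
True-score variance = [3.1²·0.67 + 16.2²·0.58 + 11.3²·0.82] + 213.855 = 263.36 + 213.855 = 477.215.
Reliability = 477.215 / 613.595 = 0.778.

0.778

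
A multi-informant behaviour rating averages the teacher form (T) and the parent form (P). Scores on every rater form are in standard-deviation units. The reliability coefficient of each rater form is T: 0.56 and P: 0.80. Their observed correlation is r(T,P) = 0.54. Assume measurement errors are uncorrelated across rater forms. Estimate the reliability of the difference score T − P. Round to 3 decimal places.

0.304

Var(T−P) = 1 + 1 − 2·0.54 = 2 − 1.08 = 0.92.
Under uncorrelated errors the observed covariances equal the true-score covariances, so only the own-variance terms attenuate.
True-score variance = [0.56 + 0.80] − 1.08 = 1.36 − 1.08 = 0.28.
Reliability = 0.28 / 0.92 = 0.304.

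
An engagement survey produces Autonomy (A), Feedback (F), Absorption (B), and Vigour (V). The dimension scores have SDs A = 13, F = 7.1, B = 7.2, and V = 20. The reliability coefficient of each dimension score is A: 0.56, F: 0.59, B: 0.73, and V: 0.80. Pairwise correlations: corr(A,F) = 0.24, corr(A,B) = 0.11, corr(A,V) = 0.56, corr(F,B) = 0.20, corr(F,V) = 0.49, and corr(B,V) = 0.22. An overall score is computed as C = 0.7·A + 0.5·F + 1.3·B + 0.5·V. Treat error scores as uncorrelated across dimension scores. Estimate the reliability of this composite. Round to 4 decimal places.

Var(C) = 0.7²·13² + 0.5²·7.1² + 1.3²·7.2² + 0.5²·20² + 2·[0.35·13·7.1·0.24 + 0.91·13·7.2·0.11 + 0.35·13·20·0.56 + 0.65·7.1·7.2·0.20 + 0.25·7.1·20·0.49 + 0.65·7.2·20·0.22] = 283.022 + 225.43 = 508.452.
With uncorrelated errors the cross-covariances are all true-score covariance, so they carry over unchanged; only the diagonal terms shrink to ρᵢσᵢ².
True-score variance = [0.7²·13²·0.56 + 0.5²·7.1²·0.59 + 1.3²·7.2²·0.73 + 0.5²·20²·0.80] + 225.43 = 197.764 + 225.43 = 423.194.
Reliability = 423.194 / 508.452 = 0.8323.

0.8323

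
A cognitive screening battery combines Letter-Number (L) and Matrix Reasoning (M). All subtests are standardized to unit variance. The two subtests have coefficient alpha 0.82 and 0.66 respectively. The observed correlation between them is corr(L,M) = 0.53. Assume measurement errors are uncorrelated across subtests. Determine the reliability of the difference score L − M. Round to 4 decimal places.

Var(L−M) = 1 + 1 − 2·0.53 = 2 − 1.06 = 0.94.
Under uncorrelated errors the observed covariances equal the true-score covariances, so only the own-variance terms attenuate.
True-score variance = [0.82 + 0.66] − 1.06 = 1.48 − 1.06 = 0.42.
Reliability = 0.42 / 0.94 = 0.4468.

0.4468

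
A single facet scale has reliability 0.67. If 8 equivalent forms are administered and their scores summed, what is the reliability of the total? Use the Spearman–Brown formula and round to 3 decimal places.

ρ_k = kρ / (1 + (k−1)ρ) = 8·0.67 / (1 + 7·0.67) = 5.360 / 5.690 = 0.942.

0.942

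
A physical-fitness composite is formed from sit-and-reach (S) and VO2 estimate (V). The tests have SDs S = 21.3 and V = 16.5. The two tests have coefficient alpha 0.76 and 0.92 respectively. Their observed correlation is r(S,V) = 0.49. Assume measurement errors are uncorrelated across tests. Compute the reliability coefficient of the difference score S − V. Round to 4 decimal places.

0.6575

Var(S−V) = 21.3² + 16.5² − 2·21.3·16.5·0.49 = 725.94 − 344.421 = 381.519.
With uncorrelated errors the cross-covariances are all true-score covariance, so they carry over unchanged; only the diagonal terms shrink to ρᵢσᵢ².
True-score variance = [21.3²·0.76 + 16.5²·0.92] − 344.421 = 595.274 − 344.421 = 250.853.
Reliability = 250.853 / 381.519 = 0.6575.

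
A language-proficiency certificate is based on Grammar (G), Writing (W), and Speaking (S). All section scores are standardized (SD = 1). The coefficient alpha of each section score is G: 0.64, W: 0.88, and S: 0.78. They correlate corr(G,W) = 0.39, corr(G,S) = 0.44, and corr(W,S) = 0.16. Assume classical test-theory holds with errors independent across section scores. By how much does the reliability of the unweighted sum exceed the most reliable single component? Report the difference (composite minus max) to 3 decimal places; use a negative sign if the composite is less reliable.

Var(sum) = 3 + 1.98 = 4.98; true-score variance = 2.3 + 1.98 = 4.28; composite reliability = 0.8594.
Max component reliability = 0.8800.
Difference = 0.8594 − 0.8800 = -0.021.

-0.021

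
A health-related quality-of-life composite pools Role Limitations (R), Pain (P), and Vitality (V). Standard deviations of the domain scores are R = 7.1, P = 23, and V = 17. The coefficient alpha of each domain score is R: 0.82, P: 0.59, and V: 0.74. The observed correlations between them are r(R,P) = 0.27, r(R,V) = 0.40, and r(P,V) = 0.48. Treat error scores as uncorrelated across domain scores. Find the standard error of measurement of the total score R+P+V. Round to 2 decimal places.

17.35

Var(total) = 868.41 + 560.102 = 1428.51.
True-score variance = 567.306 + 560.102 = 1127.41, so reliability = 0.7892.
Error variance = 1428.51 − 1127.41 = 301.104; SEM = √301.104 = 17.35.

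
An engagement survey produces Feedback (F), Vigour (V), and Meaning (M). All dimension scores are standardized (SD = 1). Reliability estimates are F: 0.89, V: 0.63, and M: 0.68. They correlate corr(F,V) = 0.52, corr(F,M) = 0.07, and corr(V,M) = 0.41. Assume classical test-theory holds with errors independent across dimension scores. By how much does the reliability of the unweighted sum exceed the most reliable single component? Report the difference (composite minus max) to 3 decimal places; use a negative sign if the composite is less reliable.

Var(sum) = 3 + 2 = 5; true-score variance = 2.2 + 2 = 4.2; composite reliability = 0.8400.
Max component reliability = 0.8900.
Difference = 0.8400 − 0.8900 = -0.050.

-0.050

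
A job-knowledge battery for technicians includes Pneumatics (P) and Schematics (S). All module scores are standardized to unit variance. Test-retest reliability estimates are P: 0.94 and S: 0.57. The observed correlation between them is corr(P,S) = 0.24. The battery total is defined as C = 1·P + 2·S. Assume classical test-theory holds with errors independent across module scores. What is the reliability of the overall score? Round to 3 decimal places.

0.701

Var(C) = 1 + 2² + 2·[2·0.24] = 5 + 0.96 = 5.96.
With uncorrelated errors the cross-covariances are all true-score covariance, so they carry over unchanged; only the diagonal terms shrink to ρᵢσᵢ².
True-score variance = [0.94 + 2²·0.57] + 0.96 = 3.22 + 0.96 = 4.18.
Reliability = 4.18 / 5.96 = 0.701.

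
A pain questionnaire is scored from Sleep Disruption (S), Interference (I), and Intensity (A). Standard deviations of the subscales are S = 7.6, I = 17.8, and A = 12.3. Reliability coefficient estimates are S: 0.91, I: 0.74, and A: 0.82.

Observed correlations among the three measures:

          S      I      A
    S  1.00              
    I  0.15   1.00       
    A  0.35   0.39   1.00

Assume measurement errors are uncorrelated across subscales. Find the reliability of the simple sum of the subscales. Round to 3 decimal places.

Var(S+I+A) = 7.6² + 17.8² + 12.3² + 2·[7.6·17.8·0.15 + 7.6·12.3·0.35 + 17.8·12.3·0.39] = 525.89 + 276.793 = 802.683.
With uncorrelated errors the cross-covariances are all true-score covariance, so they carry over unchanged; only the diagonal terms shrink to ρᵢσᵢ².
True-score variance = [7.6²·0.91 + 17.8²·0.74 + 12.3²·0.82] + 276.793 = 411.081 + 276.793 = 687.874.
Reliability = 687.874 / 802.683 = 0.857.

0.857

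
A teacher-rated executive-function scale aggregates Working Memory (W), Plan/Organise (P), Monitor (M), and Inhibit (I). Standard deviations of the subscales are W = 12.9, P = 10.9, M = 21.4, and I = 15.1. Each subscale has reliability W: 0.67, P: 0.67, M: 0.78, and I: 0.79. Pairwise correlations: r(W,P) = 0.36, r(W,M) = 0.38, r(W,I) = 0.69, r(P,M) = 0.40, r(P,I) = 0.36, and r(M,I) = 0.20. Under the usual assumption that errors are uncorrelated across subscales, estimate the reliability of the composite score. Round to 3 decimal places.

Var(W+P+M+I) = 12.9² + 10.9² + 21.4² + 15.1² + 2·[12.9·10.9·0.36 + 12.9·21.4·0.38 + 12.9·15.1·0.69 + 10.9·21.4·0.40 + 10.9·15.1·0.36 + 21.4·15.1·0.20] = 971.19 + 1014.22 = 1985.41.
With uncorrelated errors the cross-covariances are all true-score covariance, so they carry over unchanged; only the diagonal terms shrink to ρᵢσᵢ².
True-score variance = [12.9²·0.67 + 10.9²·0.67 + 21.4²·0.78 + 15.1²·0.79] + 1014.22 = 728.434 + 1014.22 = 1742.66.
Reliability = 1742.66 / 1985.41 = 0.878.

0.878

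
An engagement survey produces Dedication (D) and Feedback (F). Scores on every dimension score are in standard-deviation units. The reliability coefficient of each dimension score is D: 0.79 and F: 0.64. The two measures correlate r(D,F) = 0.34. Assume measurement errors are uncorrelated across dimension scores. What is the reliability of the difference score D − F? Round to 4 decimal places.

0.5682

Var(D−F) = 1 + 1 − 2·0.34 = 2 − 0.68 = 1.32.
Because errors are independent across components, Cov(Tᵢ,Tⱼ) = Cov(Xᵢ,Xⱼ); the off-diagonal part of the true-score variance is the same as above.
True-score variance = [0.79 + 0.64] − 0.68 = 1.43 − 0.68 = 0.75.
Reliability = 0.75 / 1.32 = 0.5682.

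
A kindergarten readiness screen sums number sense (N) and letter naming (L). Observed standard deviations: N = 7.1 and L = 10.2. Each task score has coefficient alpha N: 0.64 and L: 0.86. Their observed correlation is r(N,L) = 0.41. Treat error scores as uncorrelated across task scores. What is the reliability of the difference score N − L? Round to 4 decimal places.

Var(N−L) = 7.1² + 10.2² − 2·7.1·10.2·0.41 = 154.45 − 59.3844 = 95.0656.
Under uncorrelated errors the observed covariances equal the true-score covariances, so only the own-variance terms attenuate.
True-score variance = [7.1²·0.64 + 10.2²·0.86] − 59.3844 = 121.737 − 59.3844 = 62.3524.
Reliability = 62.3524 / 95.0656 = 0.6559.

0.6559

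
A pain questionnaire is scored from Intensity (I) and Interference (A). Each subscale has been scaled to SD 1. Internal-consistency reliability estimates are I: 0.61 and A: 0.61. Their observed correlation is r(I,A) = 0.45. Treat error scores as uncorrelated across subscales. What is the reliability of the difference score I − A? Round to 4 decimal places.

Var(I−A) = 1 + 1 − 2·0.45 = 2 − 0.9 = 1.1.
Under uncorrelated errors the observed covariances equal the true-score covariances, so only the own-variance terms attenuate.
True-score variance = [0.61 + 0.61] − 0.9 = 1.22 − 0.9 = 0.32.
Reliability = 0.32 / 1.1 = 0.2909.

0.2909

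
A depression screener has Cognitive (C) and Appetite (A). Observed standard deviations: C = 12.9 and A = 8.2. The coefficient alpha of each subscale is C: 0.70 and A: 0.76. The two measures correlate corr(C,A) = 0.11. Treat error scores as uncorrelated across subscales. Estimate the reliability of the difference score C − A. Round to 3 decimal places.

Var(C−A) = 12.9² + 8.2² − 2·12.9·8.2·0.11 = 233.65 − 23.2716 = 210.378.
Under uncorrelated errors the observed covariances equal the true-score covariances, so only the own-variance terms attenuate.
True-score variance = [12.9²·0.70 + 8.2²·0.76] − 23.2716 = 167.589 − 23.2716 = 144.318.
Reliability = 144.318 / 210.378 = 0.686.

0.686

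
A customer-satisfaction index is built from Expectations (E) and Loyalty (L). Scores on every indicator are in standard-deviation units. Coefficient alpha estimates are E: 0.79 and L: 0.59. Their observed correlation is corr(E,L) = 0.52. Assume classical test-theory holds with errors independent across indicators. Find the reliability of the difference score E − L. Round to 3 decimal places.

0.354

Var(E−L) = 1 + 1 − 2·0.52 = 2 − 1.04 = 0.96.
Under uncorrelated errors the observed covariances equal the true-score covariances, so only the own-variance terms attenuate.
True-score variance = [0.79 + 0.59] − 1.04 = 1.38 − 1.04 = 0.34.
Reliability = 0.34 / 0.96 = 0.354.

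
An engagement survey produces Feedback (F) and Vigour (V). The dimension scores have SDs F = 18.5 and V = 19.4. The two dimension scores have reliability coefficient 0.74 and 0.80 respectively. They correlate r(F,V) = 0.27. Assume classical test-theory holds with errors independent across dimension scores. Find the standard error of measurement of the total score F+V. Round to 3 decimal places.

Var(total) = 718.61 + 193.806 = 912.416.
True-score variance = 554.353 + 193.806 = 748.159, so reliability = 0.8200.
Error variance = 912.416 − 748.159 = 164.257; SEM = √164.257 = 12.816.

12.816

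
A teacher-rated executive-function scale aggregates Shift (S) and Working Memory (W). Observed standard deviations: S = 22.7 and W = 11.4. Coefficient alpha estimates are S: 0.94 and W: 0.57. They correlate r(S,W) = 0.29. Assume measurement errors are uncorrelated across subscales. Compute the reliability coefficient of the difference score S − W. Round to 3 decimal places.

0.825

Var(S−W) = 22.7² + 11.4² − 2·22.7·11.4·0.29 = 645.25 − 150.092 = 495.158.
Because errors are independent across components, Cov(Tᵢ,Tⱼ) = Cov(Xᵢ,Xⱼ); the off-diagonal part of the true-score variance is the same as above.
True-score variance = [22.7²·0.94 + 11.4²·0.57] − 150.092 = 558.45 − 150.092 = 408.357.
Reliability = 408.357 / 495.158 = 0.825.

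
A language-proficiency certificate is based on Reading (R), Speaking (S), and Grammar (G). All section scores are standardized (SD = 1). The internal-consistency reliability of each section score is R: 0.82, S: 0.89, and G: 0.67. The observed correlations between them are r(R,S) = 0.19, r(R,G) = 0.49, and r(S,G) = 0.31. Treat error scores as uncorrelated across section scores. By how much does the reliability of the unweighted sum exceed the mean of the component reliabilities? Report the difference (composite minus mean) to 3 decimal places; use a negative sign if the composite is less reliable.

Var(sum) = 3 + 1.98 = 4.98; true-score variance = 2.38 + 1.98 = 4.36; composite reliability = 0.8755.
Mean component reliability = 0.7933.
Difference = 0.8755 − 0.7933 = 0.082.

0.082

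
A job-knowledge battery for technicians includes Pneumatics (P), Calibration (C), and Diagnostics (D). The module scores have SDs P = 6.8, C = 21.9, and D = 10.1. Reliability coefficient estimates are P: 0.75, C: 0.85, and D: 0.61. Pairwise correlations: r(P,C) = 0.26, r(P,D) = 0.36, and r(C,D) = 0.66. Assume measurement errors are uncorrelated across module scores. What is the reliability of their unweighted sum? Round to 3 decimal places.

Var(P+C+D) = 6.8² + 21.9² + 10.1² + 2·[6.8·21.9·0.26 + 6.8·10.1·0.36 + 21.9·10.1·0.66] = 627.86 + 418.859 = 1046.72.
Because errors are independent across components, Cov(Tᵢ,Tⱼ) = Cov(Xᵢ,Xⱼ); the off-diagonal part of the true-score variance is the same as above.
True-score variance = [6.8²·0.75 + 21.9²·0.85 + 10.1²·0.61] + 418.859 = 504.575 + 418.859 = 923.433.
Reliability = 923.433 / 1046.72 = 0.882.

0.882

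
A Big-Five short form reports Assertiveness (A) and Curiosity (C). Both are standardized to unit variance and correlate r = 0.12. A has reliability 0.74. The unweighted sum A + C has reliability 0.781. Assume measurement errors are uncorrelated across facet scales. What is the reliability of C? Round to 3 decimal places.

0.769

Var(A+C) = 2 + 2·0.12 = 2.240.
True-score variance = ρ_A + ρ_C + 2·0.12, so 0.781 = (0.74 + ρ_C + 0.24) / 2.240.
ρ_C = 0.781·2.240 − 0.74 − 0.24 = 0.769.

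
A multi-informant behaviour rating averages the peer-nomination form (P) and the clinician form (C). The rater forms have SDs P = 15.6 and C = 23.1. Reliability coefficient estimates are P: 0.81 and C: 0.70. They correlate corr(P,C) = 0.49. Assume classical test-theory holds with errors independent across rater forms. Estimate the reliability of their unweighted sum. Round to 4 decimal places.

0.8174

Var(P+C) = 15.6² + 23.1² + 2·[15.6·23.1·0.49] = 776.97 + 353.153 = 1130.12.
Under uncorrelated errors the observed covariances equal the true-score covariances, so only the own-variance terms attenuate.
True-score variance = [15.6²·0.81 + 23.1²·0.70] + 353.153 = 570.649 + 353.153 = 923.801.
Reliability = 923.801 / 1130.12 = 0.8174.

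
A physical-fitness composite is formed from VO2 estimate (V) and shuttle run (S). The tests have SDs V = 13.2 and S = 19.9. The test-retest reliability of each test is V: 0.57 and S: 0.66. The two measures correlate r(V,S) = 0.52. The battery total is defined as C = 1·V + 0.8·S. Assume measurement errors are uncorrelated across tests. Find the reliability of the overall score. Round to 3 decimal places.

0.751

Var(C) = 13.2² + 0.8²·19.9² + 2·[0.8·13.2·19.9·0.52] = 427.686 + 218.55 = 646.236.
Because errors are independent across components, Cov(Tᵢ,Tⱼ) = Cov(Xᵢ,Xⱼ); the off-diagonal part of the true-score variance is the same as above.
True-score variance = [13.2²·0.57 + 0.8²·19.9²·0.66] + 218.55 = 266.591 + 218.55 = 485.141.
Reliability = 485.141 / 646.236 = 0.751.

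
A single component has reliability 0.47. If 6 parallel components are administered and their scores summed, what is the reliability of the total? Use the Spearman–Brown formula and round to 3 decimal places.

0.842

ρ_k = kρ / (1 + (k−1)ρ) = 6·0.47 / (1 + 5·0.47) = 2.820 / 3.350 = 0.842.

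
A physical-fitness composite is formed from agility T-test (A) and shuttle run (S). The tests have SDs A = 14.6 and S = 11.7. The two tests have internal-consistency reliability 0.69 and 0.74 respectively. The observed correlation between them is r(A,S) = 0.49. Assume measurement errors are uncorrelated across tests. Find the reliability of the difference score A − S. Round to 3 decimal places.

0.443

Var(A−S) = 14.6² + 11.7² − 2·14.6·11.7·0.49 = 350.05 − 167.404 = 182.646.
Under uncorrelated errors the observed covariances equal the true-score covariances, so only the own-variance terms attenuate.
True-score variance = [14.6²·0.69 + 11.7²·0.74] − 167.404 = 248.379 − 167.404 = 80.9754.
Reliability = 80.9754 / 182.646 = 0.443.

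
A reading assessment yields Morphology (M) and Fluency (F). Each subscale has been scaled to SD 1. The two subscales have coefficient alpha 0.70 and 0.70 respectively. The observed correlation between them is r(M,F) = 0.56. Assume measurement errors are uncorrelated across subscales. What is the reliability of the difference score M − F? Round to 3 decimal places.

0.318

Var(M−F) = 1 + 1 − 2·0.56 = 2 − 1.12 = 0.88.
With uncorrelated errors the cross-covariances are all true-score covariance, so they carry over unchanged; only the diagonal terms shrink to ρᵢσᵢ².
True-score variance = [0.70 + 0.70] − 1.12 = 1.4 − 1.12 = 0.28.
Reliability = 0.28 / 0.88 = 0.318.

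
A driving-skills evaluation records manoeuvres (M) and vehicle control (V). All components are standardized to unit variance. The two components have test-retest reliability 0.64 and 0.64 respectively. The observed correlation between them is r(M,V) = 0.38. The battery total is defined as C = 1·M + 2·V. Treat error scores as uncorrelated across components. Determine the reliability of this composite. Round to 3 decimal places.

0.724

Var(C) = 1 + 2² + 2·[2·0.38] = 5 + 1.52 = 6.52.
Because errors are independent across components, Cov(Tᵢ,Tⱼ) = Cov(Xᵢ,Xⱼ); the off-diagonal part of the true-score variance is the same as above.
True-score variance = [0.64 + 2²·0.64] + 1.52 = 3.2 + 1.52 = 4.72.
Reliability = 4.72 / 6.52 = 0.724.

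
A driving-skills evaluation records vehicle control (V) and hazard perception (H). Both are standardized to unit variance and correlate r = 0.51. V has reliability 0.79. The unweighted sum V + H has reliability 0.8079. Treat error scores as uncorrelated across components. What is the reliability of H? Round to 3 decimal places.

0.630

Var(V+H) = 2 + 2·0.51 = 3.020.
True-score variance = ρ_V + ρ_H + 2·0.51, so 0.8079 = (0.79 + ρ_H + 1.02) / 3.020.
ρ_H = 0.8079·3.020 − 0.79 − 1.02 = 0.630.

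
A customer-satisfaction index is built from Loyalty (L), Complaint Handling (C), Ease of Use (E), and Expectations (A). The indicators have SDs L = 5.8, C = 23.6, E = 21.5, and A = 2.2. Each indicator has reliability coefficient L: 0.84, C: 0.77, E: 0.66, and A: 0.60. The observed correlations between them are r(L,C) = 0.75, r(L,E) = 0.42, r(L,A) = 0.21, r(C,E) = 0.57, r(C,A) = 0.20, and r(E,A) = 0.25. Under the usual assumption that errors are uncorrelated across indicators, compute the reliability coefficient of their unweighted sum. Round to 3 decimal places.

0.853

Var(L+C+E+A) = 5.8² + 23.6² + 21.5² + 2.2² + 2·[5.8·23.6·0.75 + 5.8·21.5·0.42 + 5.8·2.2·0.21 + 23.6·21.5·0.57 + 23.6·2.2·0.20 + 21.5·2.2·0.25] = 1057.69 + 938.281 = 1995.97.
Because errors are independent across components, Cov(Tᵢ,Tⱼ) = Cov(Xᵢ,Xⱼ); the off-diagonal part of the true-score variance is the same as above.
True-score variance = [5.8²·0.84 + 23.6²·0.77 + 21.5²·0.66 + 2.2²·0.60] + 938.281 = 765.106 + 938.281 = 1703.39.
Reliability = 1703.39 / 1995.97 = 0.853.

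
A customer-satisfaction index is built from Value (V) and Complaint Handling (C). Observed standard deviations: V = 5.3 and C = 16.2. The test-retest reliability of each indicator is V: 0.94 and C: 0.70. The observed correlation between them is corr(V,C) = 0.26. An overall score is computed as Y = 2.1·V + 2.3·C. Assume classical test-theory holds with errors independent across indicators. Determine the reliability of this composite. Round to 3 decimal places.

0.755

Var(Y) = 2.1²·5.3² + 2.3²·16.2² + 2·[4.83·5.3·16.2·0.26] = 1512.18 + 215.646 = 1727.83.
Under uncorrelated errors the observed covariances equal the true-score covariances, so only the own-variance terms attenuate.
True-score variance = [2.1²·5.3²·0.94 + 2.3²·16.2²·0.70] + 215.646 = 1088.26 + 215.646 = 1303.91.
Reliability = 1303.91 / 1727.83 = 0.755.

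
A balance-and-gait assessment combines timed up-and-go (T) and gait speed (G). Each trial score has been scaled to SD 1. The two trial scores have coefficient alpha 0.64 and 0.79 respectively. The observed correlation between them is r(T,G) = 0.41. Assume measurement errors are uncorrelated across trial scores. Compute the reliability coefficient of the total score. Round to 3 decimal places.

0.798

Var(T+G) = 2 + 2·[0.41] = 2 + 0.82 = 2.82.
Because errors are independent across components, Cov(Tᵢ,Tⱼ) = Cov(Xᵢ,Xⱼ); the off-diagonal part of the true-score variance is the same as above.
True-score variance = [0.64 + 0.79] + 0.82 = 1.43 + 0.82 = 2.25.
Reliability = 2.25 / 2.82 = 0.798.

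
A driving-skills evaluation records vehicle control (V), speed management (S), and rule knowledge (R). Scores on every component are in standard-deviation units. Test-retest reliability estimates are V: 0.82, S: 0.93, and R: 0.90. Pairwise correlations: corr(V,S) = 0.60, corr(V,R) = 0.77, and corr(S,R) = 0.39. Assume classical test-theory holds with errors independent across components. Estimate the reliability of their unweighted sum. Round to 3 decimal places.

0.946

Var(V+S+R) = 3 + 2·[0.60 + 0.77 + 0.39] = 3 + 3.52 = 6.52.
Because errors are independent across components, Cov(Tᵢ,Tⱼ) = Cov(Xᵢ,Xⱼ); the off-diagonal part of the true-score variance is the same as above.
True-score variance = [0.82 + 0.93 + 0.90] + 3.52 = 2.65 + 3.52 = 6.17.
Reliability = 6.17 / 6.52 = 0.946.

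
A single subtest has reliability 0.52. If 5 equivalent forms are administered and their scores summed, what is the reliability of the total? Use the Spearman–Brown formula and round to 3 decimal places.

ρ_k = kρ / (1 + (k−1)ρ) = 5·0.52 / (1 + 4·0.52) = 2.600 / 3.080 = 0.844.

0.844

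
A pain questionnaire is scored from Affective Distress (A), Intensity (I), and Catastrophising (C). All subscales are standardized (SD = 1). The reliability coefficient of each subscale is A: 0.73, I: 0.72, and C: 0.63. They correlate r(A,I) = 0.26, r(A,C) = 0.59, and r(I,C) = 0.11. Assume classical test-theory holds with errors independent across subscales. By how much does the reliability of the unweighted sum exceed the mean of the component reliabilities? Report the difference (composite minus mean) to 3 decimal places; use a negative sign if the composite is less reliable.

Var(sum) = 3 + 1.92 = 4.92; true-score variance = 2.08 + 1.92 = 4; composite reliability = 0.8130.
Mean component reliability = 0.6933.
Difference = 0.8130 − 0.6933 = 0.120.

0.120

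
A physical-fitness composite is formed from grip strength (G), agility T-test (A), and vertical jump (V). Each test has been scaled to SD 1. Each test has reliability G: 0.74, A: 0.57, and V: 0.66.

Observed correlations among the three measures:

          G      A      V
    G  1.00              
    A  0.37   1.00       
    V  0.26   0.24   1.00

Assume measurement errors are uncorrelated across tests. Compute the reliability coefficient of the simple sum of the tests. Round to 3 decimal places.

Var(G+A+V) = 3 + 2·[0.37 + 0.26 + 0.24] = 3 + 1.74 = 4.74.
Because errors are independent across components, Cov(Tᵢ,Tⱼ) = Cov(Xᵢ,Xⱼ); the off-diagonal part of the true-score variance is the same as above.
True-score variance = [0.74 + 0.57 + 0.66] + 1.74 = 1.97 + 1.74 = 3.71.
Reliability = 3.71 / 4.74 = 0.783.

0.783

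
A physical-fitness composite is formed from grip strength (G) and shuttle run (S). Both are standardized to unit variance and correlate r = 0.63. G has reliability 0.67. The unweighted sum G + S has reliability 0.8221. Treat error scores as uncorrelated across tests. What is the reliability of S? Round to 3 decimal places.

Var(G+S) = 2 + 2·0.63 = 3.260.
True-score variance = ρ_G + ρ_S + 2·0.63, so 0.8221 = (0.67 + ρ_S + 1.26) / 3.260.
ρ_S = 0.8221·3.260 − 0.67 − 1.26 = 0.750.

0.750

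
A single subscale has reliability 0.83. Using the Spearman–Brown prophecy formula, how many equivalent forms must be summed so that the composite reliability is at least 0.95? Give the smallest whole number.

4

k ≥ ρ*(1−ρ₁)/(ρ₁(1−ρ*)) = 0.95·0.17 / (0.83·0.05) = 3.892.
Smallest integer k = 4.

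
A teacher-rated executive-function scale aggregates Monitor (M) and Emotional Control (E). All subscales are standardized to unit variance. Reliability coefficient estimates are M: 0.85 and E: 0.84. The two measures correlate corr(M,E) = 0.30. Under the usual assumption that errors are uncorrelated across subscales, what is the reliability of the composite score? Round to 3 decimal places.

Var(M+E) = 2 + 2·[0.30] = 2 + 0.6 = 2.6.
Because errors are independent across components, Cov(Tᵢ,Tⱼ) = Cov(Xᵢ,Xⱼ); the off-diagonal part of the true-score variance is the same as above.
True-score variance = [0.85 + 0.84] + 0.6 = 1.69 + 0.6 = 2.29.
Reliability = 2.29 / 2.6 = 0.881.

0.881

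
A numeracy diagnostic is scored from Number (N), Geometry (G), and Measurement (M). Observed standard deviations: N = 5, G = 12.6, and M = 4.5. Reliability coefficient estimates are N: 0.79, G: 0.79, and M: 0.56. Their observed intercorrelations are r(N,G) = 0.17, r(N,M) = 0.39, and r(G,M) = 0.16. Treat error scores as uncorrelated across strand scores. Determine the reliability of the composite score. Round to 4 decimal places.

Var(N+G+M) = 5² + 12.6² + 4.5² + 2·[5·12.6·0.17 + 5·4.5·0.39 + 12.6·4.5·0.16] = 204.01 + 57.114 = 261.124.
Under uncorrelated errors the observed covariances equal the true-score covariances, so only the own-variance terms attenuate.
True-score variance = [5²·0.79 + 12.6²·0.79 + 4.5²·0.56] + 57.114 = 156.51 + 57.114 = 213.624.
Reliability = 213.624 / 261.124 = 0.8181.

0.8181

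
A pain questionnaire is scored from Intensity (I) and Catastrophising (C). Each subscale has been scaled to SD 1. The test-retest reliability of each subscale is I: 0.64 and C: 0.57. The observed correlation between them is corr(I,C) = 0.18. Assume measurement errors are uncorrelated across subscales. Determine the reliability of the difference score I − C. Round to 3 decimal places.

0.518

Var(I−C) = 1 + 1 − 2·0.18 = 2 − 0.36 = 1.64.
Under uncorrelated errors the observed covariances equal the true-score covariances, so only the own-variance terms attenuate.
True-score variance = [0.64 + 0.57] − 0.36 = 1.21 − 0.36 = 0.85.
Reliability = 0.85 / 1.64 = 0.518.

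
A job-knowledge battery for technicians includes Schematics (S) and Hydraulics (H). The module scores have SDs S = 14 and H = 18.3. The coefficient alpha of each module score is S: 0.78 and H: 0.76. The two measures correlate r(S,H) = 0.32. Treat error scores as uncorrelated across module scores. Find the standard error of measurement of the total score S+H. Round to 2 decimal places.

11.11

Var(total) = 530.89 + 163.968 = 694.858.
True-score variance = 407.396 + 163.968 = 571.364, so reliability = 0.8223.
Error variance = 694.858 − 571.364 = 123.494; SEM = √123.494 = 11.11.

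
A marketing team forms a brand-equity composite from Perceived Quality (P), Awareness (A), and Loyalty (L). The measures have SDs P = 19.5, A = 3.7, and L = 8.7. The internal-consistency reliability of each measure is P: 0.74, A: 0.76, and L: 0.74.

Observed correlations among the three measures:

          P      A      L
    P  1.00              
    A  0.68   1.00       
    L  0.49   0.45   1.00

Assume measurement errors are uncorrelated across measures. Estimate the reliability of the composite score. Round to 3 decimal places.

0.840

Var(P+A+L) = 19.5² + 3.7² + 8.7² + 2·[19.5·3.7·0.68 + 19.5·8.7·0.49 + 3.7·8.7·0.45] = 469.63 + 293.352 = 762.982.
With uncorrelated errors the cross-covariances are all true-score covariance, so they carry over unchanged; only the diagonal terms shrink to ρᵢσᵢ².
True-score variance = [19.5²·0.74 + 3.7²·0.76 + 8.7²·0.74] + 293.352 = 347.8 + 293.352 = 641.152.
Reliability = 641.152 / 762.982 = 0.840.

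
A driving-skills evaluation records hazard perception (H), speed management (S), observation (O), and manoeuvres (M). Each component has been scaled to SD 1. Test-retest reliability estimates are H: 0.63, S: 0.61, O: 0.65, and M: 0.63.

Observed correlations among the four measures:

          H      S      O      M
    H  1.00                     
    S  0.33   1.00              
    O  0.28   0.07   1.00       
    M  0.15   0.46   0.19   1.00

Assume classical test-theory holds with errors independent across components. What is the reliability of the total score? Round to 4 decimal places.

Var(H+S+O+M) = 4 + 2·[0.33 + 0.28 + 0.15 + 0.07 + 0.46 + 0.19] = 4 + 2.96 = 6.96.
Because errors are independent across components, Cov(Tᵢ,Tⱼ) = Cov(Xᵢ,Xⱼ); the off-diagonal part of the true-score variance is the same as above.
True-score variance = [0.63 + 0.61 + 0.65 + 0.63] + 2.96 = 2.52 + 2.96 = 5.48.
Reliability = 5.48 / 6.96 = 0.7874.

0.7874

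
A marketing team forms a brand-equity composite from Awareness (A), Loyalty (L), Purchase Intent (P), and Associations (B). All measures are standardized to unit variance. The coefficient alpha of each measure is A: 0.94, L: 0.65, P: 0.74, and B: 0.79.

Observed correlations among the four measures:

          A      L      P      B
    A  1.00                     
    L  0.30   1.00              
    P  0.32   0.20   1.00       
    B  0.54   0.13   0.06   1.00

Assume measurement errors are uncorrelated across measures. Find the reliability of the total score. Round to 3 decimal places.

0.876

Var(A+L+P+B) = 4 + 2·[0.30 + 0.32 + 0.54 + 0.20 + 0.13 + 0.06] = 4 + 3.1 = 7.1.
Because errors are independent across components, Cov(Tᵢ,Tⱼ) = Cov(Xᵢ,Xⱼ); the off-diagonal part of the true-score variance is the same as above.
True-score variance = [0.94 + 0.65 + 0.74 + 0.79] + 3.1 = 3.12 + 3.1 = 6.22.
Reliability = 6.22 / 7.1 = 0.876.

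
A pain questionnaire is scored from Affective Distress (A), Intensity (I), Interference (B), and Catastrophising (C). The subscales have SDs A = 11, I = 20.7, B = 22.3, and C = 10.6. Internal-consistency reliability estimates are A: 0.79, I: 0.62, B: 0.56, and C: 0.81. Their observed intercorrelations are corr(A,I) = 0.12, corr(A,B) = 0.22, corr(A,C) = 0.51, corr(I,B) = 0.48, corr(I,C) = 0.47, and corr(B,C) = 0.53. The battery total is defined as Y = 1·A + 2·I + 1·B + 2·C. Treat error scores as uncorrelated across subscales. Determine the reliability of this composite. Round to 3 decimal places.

Var(Y) = 11² + 2²·20.7² + 22.3² + 2²·10.6² + 2·[2·11·20.7·0.12 + 11·22.3·0.22 + 2·11·10.6·0.51 + 2·20.7·22.3·0.48 + 4·20.7·10.6·0.47 + 2·22.3·10.6·0.53] = 2781.69 + 2667.53 = 5449.22.
Because errors are independent across components, Cov(Tᵢ,Tⱼ) = Cov(Xᵢ,Xⱼ); the off-diagonal part of the true-score variance is the same as above.
True-score variance = [11²·0.79 + 2²·20.7²·0.62 + 22.3²·0.56 + 2²·10.6²·0.81] + 2667.53 = 1800.77 + 2667.53 = 4468.3.
Reliability = 4468.3 / 5449.22 = 0.820.

0.820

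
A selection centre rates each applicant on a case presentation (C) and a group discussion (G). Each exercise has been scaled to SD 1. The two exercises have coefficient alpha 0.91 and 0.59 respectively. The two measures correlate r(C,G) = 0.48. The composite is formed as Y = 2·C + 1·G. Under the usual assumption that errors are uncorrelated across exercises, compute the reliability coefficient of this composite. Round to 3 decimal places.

0.889

Var(Y) = 2² + 1 + 2·[2·0.48] = 5 + 1.92 = 6.92.
With uncorrelated errors the cross-covariances are all true-score covariance, so they carry over unchanged; only the diagonal terms shrink to ρᵢσᵢ².
True-score variance = [2²·0.91 + 0.59] + 1.92 = 4.23 + 1.92 = 6.15.
Reliability = 6.15 / 6.92 = 0.889.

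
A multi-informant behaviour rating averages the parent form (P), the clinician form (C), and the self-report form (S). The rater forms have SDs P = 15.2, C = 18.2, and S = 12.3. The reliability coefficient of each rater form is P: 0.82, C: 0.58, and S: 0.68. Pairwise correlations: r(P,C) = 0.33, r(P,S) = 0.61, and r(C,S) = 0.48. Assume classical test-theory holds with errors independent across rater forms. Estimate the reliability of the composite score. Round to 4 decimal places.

0.8289

Var(P+C+S) = 15.2² + 18.2² + 12.3² + 2·[15.2·18.2·0.33 + 15.2·12.3·0.61 + 18.2·12.3·0.48] = 713.57 + 625.579 = 1339.15.
Under uncorrelated errors the observed covariances equal the true-score covariances, so only the own-variance terms attenuate.
True-score variance = [15.2²·0.82 + 18.2²·0.58 + 12.3²·0.68] + 625.579 = 484.449 + 625.579 = 1110.03.
Reliability = 1110.03 / 1339.15 = 0.8289.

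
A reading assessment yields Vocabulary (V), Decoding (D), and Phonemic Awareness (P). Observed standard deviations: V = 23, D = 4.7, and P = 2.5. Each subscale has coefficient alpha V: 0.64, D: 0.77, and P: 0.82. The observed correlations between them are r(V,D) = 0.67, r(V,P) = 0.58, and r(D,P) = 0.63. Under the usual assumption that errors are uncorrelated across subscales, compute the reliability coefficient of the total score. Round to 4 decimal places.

Var(V+D+P) = 23² + 4.7² + 2.5² + 2·[23·4.7·0.67 + 23·2.5·0.58 + 4.7·2.5·0.63] = 557.34 + 226.359 = 783.699.
Under uncorrelated errors the observed covariances equal the true-score covariances, so only the own-variance terms attenuate.
True-score variance = [23²·0.64 + 4.7²·0.77 + 2.5²·0.82] + 226.359 = 360.694 + 226.359 = 587.053.
Reliability = 587.053 / 783.699 = 0.7491.

0.7491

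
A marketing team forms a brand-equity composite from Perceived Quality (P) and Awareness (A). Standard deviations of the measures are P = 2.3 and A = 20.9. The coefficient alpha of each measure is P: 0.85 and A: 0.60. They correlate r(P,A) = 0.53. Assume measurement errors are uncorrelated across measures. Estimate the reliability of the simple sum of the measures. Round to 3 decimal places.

0.644

Var(P+A) = 2.3² + 20.9² + 2·[2.3·20.9·0.53] = 442.1 + 50.9542 = 493.054.
With uncorrelated errors the cross-covariances are all true-score covariance, so they carry over unchanged; only the diagonal terms shrink to ρᵢσᵢ².
True-score variance = [2.3²·0.85 + 20.9²·0.60] + 50.9542 = 266.582 + 50.9542 = 317.537.
Reliability = 317.537 / 493.054 = 0.644.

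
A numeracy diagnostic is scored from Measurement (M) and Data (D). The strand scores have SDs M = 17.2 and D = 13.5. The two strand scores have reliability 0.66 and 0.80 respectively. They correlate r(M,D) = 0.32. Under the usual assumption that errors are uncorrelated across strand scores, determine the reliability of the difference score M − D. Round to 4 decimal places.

Var(M−D) = 17.2² + 13.5² − 2·17.2·13.5·0.32 = 478.09 − 148.608 = 329.482.
Because errors are independent across components, Cov(Tᵢ,Tⱼ) = Cov(Xᵢ,Xⱼ); the off-diagonal part of the true-score variance is the same as above.
True-score variance = [17.2²·0.66 + 13.5²·0.80] − 148.608 = 341.054 − 148.608 = 192.446.
Reliability = 192.446 / 329.482 = 0.5841.

0.5841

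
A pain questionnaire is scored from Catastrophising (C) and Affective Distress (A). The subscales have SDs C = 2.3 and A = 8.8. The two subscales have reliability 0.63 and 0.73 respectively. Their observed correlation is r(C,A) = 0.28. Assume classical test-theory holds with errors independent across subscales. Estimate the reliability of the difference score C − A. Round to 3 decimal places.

Var(C−A) = 2.3² + 8.8² − 2·2.3·8.8·0.28 = 82.73 − 11.3344 = 71.3956.
Under uncorrelated errors the observed covariances equal the true-score covariances, so only the own-variance terms attenuate.
True-score variance = [2.3²·0.63 + 8.8²·0.73] − 11.3344 = 59.8639 − 11.3344 = 48.5295.
Reliability = 48.5295 / 71.3956 = 0.680.

0.680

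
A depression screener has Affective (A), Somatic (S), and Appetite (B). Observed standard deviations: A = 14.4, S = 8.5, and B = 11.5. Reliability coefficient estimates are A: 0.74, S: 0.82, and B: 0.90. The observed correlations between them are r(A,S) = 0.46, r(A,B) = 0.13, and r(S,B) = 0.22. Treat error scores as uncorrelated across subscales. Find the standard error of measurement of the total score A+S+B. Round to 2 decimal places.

8.95

Var(total) = 411.86 + 198.674 = 610.534.
True-score variance = 331.716 + 198.674 = 530.39, so reliability = 0.8687.
Error variance = 610.534 − 530.39 = 80.1436; SEM = √80.1436 = 8.95.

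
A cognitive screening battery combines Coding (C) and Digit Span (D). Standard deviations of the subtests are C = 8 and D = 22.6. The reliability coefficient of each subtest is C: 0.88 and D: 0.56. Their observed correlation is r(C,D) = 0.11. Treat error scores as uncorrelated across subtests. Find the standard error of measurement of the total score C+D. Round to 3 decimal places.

Var(total) = 574.76 + 39.776 = 614.536.
True-score variance = 342.346 + 39.776 = 382.122, so reliability = 0.6218.
Error variance = 614.536 − 382.122 = 232.414; SEM = √232.414 = 15.245.

15.245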